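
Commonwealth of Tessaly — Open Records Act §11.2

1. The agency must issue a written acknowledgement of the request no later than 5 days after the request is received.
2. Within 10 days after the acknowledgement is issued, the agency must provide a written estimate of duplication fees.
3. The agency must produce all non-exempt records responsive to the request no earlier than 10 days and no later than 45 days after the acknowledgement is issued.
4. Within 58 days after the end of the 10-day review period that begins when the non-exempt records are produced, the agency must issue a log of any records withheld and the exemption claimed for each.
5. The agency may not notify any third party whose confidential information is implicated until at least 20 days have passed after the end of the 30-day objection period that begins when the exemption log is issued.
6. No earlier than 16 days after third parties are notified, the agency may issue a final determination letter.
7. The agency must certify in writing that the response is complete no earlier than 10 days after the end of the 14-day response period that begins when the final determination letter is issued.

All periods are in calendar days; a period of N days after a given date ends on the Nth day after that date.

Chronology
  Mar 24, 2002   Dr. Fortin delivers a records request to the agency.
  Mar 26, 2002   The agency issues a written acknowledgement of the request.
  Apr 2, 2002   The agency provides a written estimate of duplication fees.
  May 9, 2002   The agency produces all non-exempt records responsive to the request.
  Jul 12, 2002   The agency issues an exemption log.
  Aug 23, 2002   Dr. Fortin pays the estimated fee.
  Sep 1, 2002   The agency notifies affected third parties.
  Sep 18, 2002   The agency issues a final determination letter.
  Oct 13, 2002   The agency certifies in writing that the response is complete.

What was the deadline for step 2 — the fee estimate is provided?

Step 2 runs from Mar 26, 2002, when the acknowledgement is issued. 10 days after Mar 26, 2002 is Apr 5, 2002.

Apr 5, 2002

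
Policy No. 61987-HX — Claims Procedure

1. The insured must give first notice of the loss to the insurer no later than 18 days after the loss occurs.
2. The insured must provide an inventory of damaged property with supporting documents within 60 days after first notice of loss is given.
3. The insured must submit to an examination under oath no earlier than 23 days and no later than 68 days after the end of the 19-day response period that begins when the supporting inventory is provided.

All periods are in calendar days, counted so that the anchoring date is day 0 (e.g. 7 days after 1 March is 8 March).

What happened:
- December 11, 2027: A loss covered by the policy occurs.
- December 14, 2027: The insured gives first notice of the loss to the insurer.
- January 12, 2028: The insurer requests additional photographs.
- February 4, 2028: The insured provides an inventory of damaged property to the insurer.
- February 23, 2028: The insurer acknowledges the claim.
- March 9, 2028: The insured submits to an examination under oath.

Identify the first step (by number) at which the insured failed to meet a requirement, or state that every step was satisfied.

Step 3

Step 1: 18 days after December 11, 2027 (when the loss occurs) is December 29, 2027; done December 14, 2027 — timely.
Step 2: 60 days after December 14, 2027 (when first notice of loss is given) is February 12, 2028; completed February 4, 2028, before the deadline.
Step 3: the window is 23–68 days after February 23, 2028 (end of the 19-day response period, which began when the supporting inventory is provided on February 4, 2028), so March 17, 2028 through May 1, 2028; done March 9, 2028 — 8 days before the window opened.
The analysis stops there.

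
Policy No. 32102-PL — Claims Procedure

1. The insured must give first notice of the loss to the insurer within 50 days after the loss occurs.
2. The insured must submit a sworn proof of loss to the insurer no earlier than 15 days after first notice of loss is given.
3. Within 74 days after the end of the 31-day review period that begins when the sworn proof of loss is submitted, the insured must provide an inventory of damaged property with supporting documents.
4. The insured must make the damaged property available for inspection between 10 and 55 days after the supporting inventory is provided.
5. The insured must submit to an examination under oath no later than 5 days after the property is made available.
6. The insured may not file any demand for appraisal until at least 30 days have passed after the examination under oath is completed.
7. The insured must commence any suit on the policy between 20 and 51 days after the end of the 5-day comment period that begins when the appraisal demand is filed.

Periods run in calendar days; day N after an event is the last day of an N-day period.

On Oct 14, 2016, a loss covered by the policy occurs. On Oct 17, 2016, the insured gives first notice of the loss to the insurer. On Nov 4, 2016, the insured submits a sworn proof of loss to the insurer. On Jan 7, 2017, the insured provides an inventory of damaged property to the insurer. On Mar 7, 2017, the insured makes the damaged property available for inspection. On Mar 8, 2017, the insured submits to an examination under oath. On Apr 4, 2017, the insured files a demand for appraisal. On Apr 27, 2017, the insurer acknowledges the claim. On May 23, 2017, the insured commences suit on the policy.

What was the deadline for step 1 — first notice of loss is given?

Dec 3, 2016

Step 1 runs from Oct 14, 2016, when the loss occurs. 50 days after Oct 14, 2016 is Dec 3, 2016.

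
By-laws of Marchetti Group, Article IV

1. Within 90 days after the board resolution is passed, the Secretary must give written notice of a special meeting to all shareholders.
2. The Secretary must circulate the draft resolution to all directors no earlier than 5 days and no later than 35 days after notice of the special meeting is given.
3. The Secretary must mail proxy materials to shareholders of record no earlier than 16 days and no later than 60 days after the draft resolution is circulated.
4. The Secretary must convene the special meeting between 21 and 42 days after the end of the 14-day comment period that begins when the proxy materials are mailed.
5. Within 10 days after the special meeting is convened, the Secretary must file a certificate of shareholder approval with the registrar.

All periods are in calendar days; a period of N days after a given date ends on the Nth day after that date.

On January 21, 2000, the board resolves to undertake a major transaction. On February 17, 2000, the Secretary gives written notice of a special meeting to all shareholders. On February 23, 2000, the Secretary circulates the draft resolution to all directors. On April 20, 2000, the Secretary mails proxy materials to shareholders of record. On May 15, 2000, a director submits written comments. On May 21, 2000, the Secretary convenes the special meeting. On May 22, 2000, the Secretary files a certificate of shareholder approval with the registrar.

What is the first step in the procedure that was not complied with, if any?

Step 1 — counting 90 days from January 21, 2000 (when the board resolution is passed) gives a deadline of April 20, 2000; February 17, 2000 is within that limit.
Step 2 — 5 and 35 days from February 17, 2000 (when notice of the special meeting is given) are February 22, 2000 and March 23, 2000 respectively; done February 23, 2000 — within the window.
Step 3 — 16 and 60 days from February 23, 2000 (when the draft resolution is circulated) are March 10, 2000 and April 23, 2000 respectively; done April 20, 2000 — within the window.
Step 4 — 21 and 42 days from May 4, 2000 (end of the 14-day comment period, which began when the proxy materials are mailed on April 20, 2000) are May 25, 2000 and June 15, 2000 respectively; May 21, 2000 is 4 days too early.

Step 4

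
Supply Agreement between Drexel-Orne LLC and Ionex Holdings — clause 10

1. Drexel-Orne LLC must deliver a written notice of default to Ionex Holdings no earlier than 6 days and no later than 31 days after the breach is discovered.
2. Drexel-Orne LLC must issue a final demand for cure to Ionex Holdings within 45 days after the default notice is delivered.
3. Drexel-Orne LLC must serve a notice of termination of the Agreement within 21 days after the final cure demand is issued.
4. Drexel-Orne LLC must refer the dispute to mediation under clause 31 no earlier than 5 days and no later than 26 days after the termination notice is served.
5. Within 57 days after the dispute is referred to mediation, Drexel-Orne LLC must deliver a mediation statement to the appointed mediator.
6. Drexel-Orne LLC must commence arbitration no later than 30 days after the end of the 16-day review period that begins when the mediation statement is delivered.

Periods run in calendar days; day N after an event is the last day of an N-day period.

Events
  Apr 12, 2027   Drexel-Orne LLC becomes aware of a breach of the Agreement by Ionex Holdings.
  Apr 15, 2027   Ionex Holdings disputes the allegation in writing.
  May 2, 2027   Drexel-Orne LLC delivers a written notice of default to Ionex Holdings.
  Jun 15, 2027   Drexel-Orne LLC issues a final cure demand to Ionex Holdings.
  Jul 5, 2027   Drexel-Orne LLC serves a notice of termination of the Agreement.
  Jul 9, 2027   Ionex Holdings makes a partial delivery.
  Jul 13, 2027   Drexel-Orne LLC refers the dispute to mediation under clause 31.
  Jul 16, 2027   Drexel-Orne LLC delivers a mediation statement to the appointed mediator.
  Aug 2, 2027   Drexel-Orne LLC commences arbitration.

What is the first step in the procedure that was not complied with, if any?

None — every step was satisfied

Step 1 — 6 and 31 days from Apr 12, 2027 (when the breach is discovered) are Apr 18, 2027 and May 13, 2027 respectively; done May 2, 2027, which is between those dates.
Step 2 — counting 45 days from May 2, 2027 (when the default notice is delivered) gives a deadline of Jun 16, 2027; done Jun 15, 2027 — timely.
Step 3 — counting 21 days from Jun 15, 2027 (when the final cure demand is issued) gives a deadline of Jul 6, 2027; completed Jul 5, 2027, before the deadline.
Step 4 — 5 and 26 days from Jul 5, 2027 (when the termination notice is served) are Jul 10, 2027 and Jul 31, 2027 respectively; done Jul 13, 2027 — within the window.
Step 5 — counting 57 days from Jul 13, 2027 (when the dispute is referred to mediation) gives a deadline of Sep 8, 2027; done Jul 16, 2027 — timely.
Step 6 — counting 30 days from Aug 1, 2027 (end of the 16-day review period, which began when the mediation statement is delivered on Jul 16, 2027) gives a deadline of Aug 31, 2027; done Aug 2, 2027 — timely.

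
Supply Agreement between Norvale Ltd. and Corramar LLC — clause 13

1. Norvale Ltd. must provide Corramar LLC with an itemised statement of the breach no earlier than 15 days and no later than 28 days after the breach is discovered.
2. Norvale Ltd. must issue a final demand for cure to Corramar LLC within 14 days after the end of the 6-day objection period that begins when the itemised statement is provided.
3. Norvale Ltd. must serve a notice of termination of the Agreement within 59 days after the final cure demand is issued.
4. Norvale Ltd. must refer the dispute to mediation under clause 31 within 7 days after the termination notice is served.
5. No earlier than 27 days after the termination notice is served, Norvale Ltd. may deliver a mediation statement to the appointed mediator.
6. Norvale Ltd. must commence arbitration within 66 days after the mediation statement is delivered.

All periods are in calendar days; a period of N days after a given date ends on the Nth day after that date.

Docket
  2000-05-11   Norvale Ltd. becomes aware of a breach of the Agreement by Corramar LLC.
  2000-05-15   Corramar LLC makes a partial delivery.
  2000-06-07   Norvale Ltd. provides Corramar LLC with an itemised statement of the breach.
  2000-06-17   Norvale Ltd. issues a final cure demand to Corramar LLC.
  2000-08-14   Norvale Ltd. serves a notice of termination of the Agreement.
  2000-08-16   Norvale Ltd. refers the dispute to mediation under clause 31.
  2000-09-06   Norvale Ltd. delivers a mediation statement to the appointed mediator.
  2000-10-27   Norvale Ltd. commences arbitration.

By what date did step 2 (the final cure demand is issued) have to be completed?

2000-06-27

The itemised statement is provided on 2000-06-07; the 6-day objection period therefore ends 2000-06-13, and step 2 runs from that date. 14 days after 2000-06-13 is 2000-06-27.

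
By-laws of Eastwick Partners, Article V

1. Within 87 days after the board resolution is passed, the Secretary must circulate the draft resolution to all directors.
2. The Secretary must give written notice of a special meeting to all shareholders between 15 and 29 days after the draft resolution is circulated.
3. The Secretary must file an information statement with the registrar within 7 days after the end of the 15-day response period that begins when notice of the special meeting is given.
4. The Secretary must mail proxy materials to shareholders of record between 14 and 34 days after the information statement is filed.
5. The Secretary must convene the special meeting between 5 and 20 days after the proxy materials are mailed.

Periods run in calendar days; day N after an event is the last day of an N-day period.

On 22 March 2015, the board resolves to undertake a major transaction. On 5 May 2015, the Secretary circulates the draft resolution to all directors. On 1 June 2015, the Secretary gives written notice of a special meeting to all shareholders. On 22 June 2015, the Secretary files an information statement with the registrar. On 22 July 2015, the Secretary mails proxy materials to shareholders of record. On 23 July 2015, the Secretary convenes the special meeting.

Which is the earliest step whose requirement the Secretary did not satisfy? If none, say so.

Step 1: 87 days after 22 March 2015 (when the board resolution is passed) is 17 June 2015; completed 5 May 2015, before the deadline.
Step 2: the window is 15–29 days after 5 May 2015 (when the draft resolution is circulated), so 20 May 2015 through 3 June 2015; 1 June 2015 falls inside that range.
Step 3: 7 days after 16 June 2015 (end of the 15-day response period, which began when notice of the special meeting is given on 1 June 2015) is 23 June 2015; completed 22 June 2015, before the deadline.
Step 4: the window is 14–34 days after 22 June 2015 (when the information statement is filed), so 6 July 2015 through 26 July 2015; done 22 July 2015, which is between those dates.
Step 5: the window is 5–20 days after 22 July 2015 (when the proxy materials are mailed), so 27 July 2015 through 11 August 2015; 23 July 2015 is 4 days too early.
The analysis stops there.

Step 5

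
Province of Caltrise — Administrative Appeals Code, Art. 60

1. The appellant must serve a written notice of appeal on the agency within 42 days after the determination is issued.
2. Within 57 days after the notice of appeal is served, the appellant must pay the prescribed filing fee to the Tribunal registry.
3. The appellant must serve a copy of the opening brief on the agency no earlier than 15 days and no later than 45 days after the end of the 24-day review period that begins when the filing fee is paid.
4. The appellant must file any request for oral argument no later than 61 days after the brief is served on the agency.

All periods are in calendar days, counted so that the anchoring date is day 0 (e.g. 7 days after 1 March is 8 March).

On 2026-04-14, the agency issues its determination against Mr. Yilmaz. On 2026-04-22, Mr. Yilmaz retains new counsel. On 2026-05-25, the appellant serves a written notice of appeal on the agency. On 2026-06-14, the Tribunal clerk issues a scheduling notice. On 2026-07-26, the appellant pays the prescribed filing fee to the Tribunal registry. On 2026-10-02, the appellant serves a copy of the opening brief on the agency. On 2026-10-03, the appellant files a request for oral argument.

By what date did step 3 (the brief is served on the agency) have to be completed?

The filing fee is paid on 2026-07-26; the 24-day review period therefore ends 2026-08-19, and step 3 runs from that date. The window is 15–45 days after 2026-08-19; it closes on 2026-10-03.

2026-10-03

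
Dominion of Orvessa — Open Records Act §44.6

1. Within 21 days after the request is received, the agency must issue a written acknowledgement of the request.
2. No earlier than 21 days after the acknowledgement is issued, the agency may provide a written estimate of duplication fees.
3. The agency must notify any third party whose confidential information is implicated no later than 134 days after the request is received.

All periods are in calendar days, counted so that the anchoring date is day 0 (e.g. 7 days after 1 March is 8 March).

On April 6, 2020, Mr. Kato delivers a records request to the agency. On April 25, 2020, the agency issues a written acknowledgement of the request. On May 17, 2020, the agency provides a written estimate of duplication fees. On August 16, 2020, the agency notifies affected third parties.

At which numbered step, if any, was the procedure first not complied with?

None — every step was satisfied

Step 1 — counting 21 days from April 6, 2020 (when the request is received) gives a deadline of April 27, 2020; done April 25, 2020 — timely.
Step 2 — must wait 21 days from April 25, 2020 (when the acknowledgement is issued), so not before May 16, 2020; done May 17, 2020, after the minimum wait.
Step 3 — counting 134 days from April 6, 2020 (when the request is received) gives a deadline of August 18, 2020; done August 16, 2020 — timely.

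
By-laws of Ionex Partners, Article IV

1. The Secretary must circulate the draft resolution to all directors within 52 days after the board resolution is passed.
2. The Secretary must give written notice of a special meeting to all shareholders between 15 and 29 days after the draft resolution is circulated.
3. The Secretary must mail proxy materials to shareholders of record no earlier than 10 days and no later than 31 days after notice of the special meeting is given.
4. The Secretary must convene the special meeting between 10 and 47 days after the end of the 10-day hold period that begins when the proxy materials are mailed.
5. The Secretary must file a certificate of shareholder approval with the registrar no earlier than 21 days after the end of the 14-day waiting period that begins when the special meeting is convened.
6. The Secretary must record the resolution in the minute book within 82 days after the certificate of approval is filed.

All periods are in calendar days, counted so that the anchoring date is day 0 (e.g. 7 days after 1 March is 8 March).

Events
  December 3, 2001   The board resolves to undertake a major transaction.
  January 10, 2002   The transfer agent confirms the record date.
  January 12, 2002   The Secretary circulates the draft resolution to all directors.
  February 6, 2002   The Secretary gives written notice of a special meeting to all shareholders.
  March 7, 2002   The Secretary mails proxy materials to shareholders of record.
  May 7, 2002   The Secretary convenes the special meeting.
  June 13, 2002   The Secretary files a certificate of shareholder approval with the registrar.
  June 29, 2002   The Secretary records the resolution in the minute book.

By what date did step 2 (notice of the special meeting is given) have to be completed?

February 10, 2002

Step 2 runs from January 12, 2002, when the draft resolution is circulated. The window is 15–29 days after January 12, 2002; it closes on February 10, 2002.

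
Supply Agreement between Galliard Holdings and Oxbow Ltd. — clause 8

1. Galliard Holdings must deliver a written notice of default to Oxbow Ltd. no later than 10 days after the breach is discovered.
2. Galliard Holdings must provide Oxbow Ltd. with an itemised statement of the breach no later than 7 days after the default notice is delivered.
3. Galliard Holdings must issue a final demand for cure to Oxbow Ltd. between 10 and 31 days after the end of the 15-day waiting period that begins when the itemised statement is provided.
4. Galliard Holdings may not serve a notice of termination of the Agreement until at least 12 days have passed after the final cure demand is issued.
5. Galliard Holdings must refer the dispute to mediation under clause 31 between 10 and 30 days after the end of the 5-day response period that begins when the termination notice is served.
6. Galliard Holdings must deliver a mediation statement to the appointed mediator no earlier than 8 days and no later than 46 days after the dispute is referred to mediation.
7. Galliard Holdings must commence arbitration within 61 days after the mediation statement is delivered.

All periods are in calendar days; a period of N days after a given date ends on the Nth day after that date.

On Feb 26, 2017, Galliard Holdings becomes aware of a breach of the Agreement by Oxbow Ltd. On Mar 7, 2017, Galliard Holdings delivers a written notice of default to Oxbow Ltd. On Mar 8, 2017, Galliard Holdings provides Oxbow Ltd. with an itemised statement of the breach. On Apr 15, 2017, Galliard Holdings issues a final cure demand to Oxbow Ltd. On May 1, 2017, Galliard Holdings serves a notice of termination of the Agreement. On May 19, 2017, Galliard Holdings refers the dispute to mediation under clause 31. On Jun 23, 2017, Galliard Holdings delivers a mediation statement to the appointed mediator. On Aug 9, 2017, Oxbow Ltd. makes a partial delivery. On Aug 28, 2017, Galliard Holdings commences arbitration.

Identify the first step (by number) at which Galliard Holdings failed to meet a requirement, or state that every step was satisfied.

Step 1 — counting 10 days from Feb 26, 2017 (when the breach is discovered) gives a deadline of Mar 8, 2017; Mar 7, 2017 is within that limit.
Step 2 — counting 7 days from Mar 7, 2017 (when the default notice is delivered) gives a deadline of Mar 14, 2017; completed Mar 8, 2017, before the deadline.
Step 3 — 10 and 31 days from Mar 23, 2017 (end of the 15-day waiting period, which began when the itemised statement is provided on Mar 8, 2017) are Apr 2, 2017 and Apr 23, 2017 respectively; done Apr 15, 2017 — within the window.
Step 4 — must wait 12 days from Apr 15, 2017 (when the final cure demand is issued), so not before Apr 27, 2017; done May 1, 2017, after the minimum wait.
Step 5 — 10 and 30 days from May 6, 2017 (end of the 5-day response period, which began when the termination notice is served on May 1, 2017) are May 16, 2017 and Jun 5, 2017 respectively; May 19, 2017 falls inside that range.
Step 6 — 8 and 46 days from May 19, 2017 (when the dispute is referred to mediation) are May 27, 2017 and Jul 4, 2017 respectively; Jun 23, 2017 falls inside that range.
Step 7 — counting 61 days from Jun 23, 2017 (when the mediation statement is delivered) gives a deadline of Aug 23, 2017; not done until Aug 28, 2017, 5 days after the deadline.

Step 7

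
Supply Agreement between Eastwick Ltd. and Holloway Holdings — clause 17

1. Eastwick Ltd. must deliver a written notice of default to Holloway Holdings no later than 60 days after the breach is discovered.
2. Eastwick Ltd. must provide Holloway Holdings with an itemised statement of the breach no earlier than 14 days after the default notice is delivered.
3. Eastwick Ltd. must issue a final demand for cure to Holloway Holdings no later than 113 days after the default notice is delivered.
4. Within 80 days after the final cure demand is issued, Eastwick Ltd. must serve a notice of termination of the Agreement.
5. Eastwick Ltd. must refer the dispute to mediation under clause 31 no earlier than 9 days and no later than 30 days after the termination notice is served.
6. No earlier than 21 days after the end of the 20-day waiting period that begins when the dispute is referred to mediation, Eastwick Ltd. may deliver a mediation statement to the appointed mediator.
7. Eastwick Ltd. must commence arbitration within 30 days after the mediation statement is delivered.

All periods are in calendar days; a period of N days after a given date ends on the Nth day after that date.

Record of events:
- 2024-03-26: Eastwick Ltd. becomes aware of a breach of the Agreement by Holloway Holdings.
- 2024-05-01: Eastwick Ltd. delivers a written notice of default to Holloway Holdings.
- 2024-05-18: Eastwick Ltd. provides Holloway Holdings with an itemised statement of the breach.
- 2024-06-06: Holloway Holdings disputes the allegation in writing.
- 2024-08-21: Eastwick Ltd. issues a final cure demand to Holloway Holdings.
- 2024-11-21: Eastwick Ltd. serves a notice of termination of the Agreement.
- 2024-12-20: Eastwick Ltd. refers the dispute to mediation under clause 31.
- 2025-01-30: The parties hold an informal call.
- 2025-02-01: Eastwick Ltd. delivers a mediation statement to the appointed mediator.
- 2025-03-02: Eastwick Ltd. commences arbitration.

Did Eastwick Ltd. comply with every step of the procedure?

Step 1 — counting 60 days from 2024-03-26 (when the breach is discovered) gives a deadline of 2024-05-25; completed 2024-05-01, before the deadline.
Step 2 — must wait 14 days from 2024-05-01 (when the default notice is delivered), so not before 2024-05-15; 2024-05-18 is on or after that date.
Step 3 — counting 113 days from 2024-05-01 (when the default notice is delivered) gives a deadline of 2024-08-22; completed 2024-08-21, before the deadline.
Step 4 — counting 80 days from 2024-08-21 (when the final cure demand is issued) gives a deadline of 2024-11-09; 2024-11-21 misses that deadline by 12 days.

No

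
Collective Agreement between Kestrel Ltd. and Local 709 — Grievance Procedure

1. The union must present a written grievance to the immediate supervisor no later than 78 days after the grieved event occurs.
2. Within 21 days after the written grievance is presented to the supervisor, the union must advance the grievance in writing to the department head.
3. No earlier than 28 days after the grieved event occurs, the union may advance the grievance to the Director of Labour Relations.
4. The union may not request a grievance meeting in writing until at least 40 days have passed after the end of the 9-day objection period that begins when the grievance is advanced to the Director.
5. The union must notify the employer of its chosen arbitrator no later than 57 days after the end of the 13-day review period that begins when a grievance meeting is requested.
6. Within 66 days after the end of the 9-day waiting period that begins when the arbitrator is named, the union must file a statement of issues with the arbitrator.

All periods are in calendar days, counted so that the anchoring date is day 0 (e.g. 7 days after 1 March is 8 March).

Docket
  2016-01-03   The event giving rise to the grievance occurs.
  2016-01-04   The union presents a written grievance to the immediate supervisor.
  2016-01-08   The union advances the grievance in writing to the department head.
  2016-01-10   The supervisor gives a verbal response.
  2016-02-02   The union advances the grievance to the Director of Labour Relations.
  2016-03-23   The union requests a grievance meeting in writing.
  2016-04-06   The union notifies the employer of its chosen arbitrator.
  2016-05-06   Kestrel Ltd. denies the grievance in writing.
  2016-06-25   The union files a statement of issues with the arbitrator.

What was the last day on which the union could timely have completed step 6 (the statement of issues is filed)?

2016-06-20

The arbitrator is named on 2016-04-06; the 9-day waiting period therefore ends 2016-04-15, and step 6 runs from that date. 66 days after 2016-04-15 is 2016-06-20.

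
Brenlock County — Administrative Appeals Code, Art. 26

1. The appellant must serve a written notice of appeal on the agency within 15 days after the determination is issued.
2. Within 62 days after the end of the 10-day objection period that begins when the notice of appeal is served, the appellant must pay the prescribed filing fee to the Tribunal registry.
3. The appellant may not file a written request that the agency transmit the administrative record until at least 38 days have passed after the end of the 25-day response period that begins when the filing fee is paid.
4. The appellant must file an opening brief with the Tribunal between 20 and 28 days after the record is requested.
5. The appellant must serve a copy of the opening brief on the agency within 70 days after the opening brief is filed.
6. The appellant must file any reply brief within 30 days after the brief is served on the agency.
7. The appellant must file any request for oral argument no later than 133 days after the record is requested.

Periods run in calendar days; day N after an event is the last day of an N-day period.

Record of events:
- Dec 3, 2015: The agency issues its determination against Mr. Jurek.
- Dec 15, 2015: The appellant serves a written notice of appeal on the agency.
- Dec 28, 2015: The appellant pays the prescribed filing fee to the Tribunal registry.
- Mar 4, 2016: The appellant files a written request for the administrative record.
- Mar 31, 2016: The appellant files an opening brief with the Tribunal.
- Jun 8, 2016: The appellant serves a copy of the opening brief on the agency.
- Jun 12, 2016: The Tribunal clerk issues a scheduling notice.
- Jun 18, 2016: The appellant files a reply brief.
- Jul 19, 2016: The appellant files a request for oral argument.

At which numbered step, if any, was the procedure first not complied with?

Step 7

Step 1 — counting 15 days from Dec 3, 2015 (when the determination is issued) gives a deadline of Dec 18, 2015; Dec 15, 2015 is within that limit.
Step 2 — counting 62 days from Dec 25, 2015 (end of the 10-day objection period, which began when the notice of appeal is served on Dec 15, 2015) gives a deadline of Feb 25, 2016; done Dec 28, 2015 — timely.
Step 3 — must wait 38 days from Jan 22, 2016 (end of the 25-day response period, which began when the filing fee is paid on Dec 28, 2015), so not before Feb 29, 2016; done Mar 4, 2016 — permitted.
Step 4 — 20 and 28 days from Mar 4, 2016 (when the record is requested) are Mar 24, 2016 and Apr 1, 2016 respectively; Mar 31, 2016 falls inside that range.
Step 5 — counting 70 days from Mar 31, 2016 (when the opening brief is filed) gives a deadline of Jun 9, 2016; completed Jun 8, 2016, before the deadline.
Step 6 — counting 30 days from Jun 8, 2016 (when the brief is served on the agency) gives a deadline of Jul 8, 2016; completed Jun 18, 2016, before the deadline.
Step 7 — counting 133 days from Mar 4, 2016 (when the record is requested) gives a deadline of Jul 15, 2016; not done until Jul 19, 2016, 4 days after the deadline.
No need to go further; step 7 was not satisfied.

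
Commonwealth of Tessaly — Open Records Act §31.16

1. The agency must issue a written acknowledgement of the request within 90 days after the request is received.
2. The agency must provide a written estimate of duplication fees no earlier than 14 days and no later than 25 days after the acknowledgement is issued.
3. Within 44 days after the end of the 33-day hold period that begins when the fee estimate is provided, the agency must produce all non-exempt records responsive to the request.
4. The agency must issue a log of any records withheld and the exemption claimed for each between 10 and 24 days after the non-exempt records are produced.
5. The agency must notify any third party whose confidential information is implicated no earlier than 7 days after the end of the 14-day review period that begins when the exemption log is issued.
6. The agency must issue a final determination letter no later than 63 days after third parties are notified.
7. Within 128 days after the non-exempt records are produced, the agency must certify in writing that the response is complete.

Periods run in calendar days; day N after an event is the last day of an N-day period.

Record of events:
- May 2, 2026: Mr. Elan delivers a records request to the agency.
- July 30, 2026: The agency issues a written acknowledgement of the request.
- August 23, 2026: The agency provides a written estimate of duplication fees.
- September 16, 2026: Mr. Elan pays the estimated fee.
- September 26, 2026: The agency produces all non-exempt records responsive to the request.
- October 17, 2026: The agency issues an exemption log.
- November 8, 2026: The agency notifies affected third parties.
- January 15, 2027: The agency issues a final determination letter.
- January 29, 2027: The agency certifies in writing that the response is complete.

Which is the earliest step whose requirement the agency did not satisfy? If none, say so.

Step 6

Step 1 — counting 90 days from May 2, 2026 (when the request is received) gives a deadline of July 31, 2026; completed July 30, 2026, before the deadline.
Step 2 — 14 and 25 days from July 30, 2026 (when the acknowledgement is issued) are August 13, 2026 and August 24, 2026 respectively; done August 23, 2026, which is between those dates.
Step 3 — counting 44 days from September 25, 2026 (end of the 33-day hold period, which began when the fee estimate is provided on August 23, 2026) gives a deadline of November 8, 2026; September 26, 2026 is within that limit.
Step 4 — 10 and 24 days from September 26, 2026 (when the non-exempt records are produced) are October 6, 2026 and October 20, 2026 respectively; done October 17, 2026, which is between those dates.
Step 5 — must wait 7 days from October 31, 2026 (end of the 14-day review period, which began when the exemption log is issued on October 17, 2026), so not before November 7, 2026; done November 8, 2026, after the minimum wait.
Step 6 — counting 63 days from November 8, 2026 (when third parties are notified) gives a deadline of January 10, 2027; done January 15, 2027 — 5 days late.
That is the first point of non-compliance.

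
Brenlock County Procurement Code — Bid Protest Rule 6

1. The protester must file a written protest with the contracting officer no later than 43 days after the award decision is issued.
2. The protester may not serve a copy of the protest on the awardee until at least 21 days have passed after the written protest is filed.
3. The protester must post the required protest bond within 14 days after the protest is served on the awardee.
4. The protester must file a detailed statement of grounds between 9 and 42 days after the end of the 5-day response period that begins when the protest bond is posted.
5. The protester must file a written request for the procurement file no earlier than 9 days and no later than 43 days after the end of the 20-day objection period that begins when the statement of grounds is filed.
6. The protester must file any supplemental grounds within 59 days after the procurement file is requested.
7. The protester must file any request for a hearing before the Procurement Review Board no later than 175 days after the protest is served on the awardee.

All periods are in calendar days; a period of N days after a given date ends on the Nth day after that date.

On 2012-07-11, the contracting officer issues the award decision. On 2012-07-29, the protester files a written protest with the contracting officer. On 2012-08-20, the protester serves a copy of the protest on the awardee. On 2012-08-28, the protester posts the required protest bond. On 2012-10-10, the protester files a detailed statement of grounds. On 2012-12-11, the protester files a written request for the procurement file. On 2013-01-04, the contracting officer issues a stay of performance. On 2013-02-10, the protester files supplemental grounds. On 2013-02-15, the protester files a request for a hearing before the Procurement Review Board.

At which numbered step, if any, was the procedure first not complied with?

Step 6

Step 1: 43 days after 2012-07-11 (when the award decision is issued) is 2012-08-23; done 2012-07-29 — timely.
Step 2: the earliest permitted date is 21 days after 2012-07-29 (when the written protest is filed), i.e. 2012-08-19; done 2012-08-20 — permitted.
Step 3: 14 days after 2012-08-20 (when the protest is served on the awardee) is 2012-09-03; completed 2012-08-28, before the deadline.
Step 4: the window is 9–42 days after 2012-09-02 (end of the 5-day response period, which began when the protest bond is posted on 2012-08-28), so 2012-09-11 through 2012-10-14; done 2012-10-10, which is between those dates.
Step 5: the window is 9–43 days after 2012-10-30 (end of the 20-day objection period, which began when the statement of grounds is filed on 2012-10-10), so 2012-11-08 through 2012-12-12; done 2012-12-11 — within the window.
Step 6: 59 days after 2012-12-11 (when the procurement file is requested) is 2013-02-08; not done until 2013-02-10, 2 days after the deadline.
That is the first point of non-compliance.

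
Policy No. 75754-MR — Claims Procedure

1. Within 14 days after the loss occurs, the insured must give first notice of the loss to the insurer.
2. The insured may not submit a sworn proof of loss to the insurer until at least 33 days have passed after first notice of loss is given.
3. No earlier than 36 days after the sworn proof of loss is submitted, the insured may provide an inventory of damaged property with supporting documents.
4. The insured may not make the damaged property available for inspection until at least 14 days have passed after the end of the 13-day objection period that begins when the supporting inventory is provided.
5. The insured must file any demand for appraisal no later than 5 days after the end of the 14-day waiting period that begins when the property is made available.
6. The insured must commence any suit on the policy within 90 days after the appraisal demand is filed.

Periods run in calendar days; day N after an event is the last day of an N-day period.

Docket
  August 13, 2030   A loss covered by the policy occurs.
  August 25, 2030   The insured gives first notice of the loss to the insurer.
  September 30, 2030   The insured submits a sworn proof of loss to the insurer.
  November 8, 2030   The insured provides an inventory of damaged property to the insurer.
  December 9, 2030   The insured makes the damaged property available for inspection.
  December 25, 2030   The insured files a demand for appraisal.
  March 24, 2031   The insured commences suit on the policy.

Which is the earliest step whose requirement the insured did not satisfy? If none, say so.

None — every step was satisfied

Step 1: 14 days after August 13, 2030 (when the loss occurs) is August 27, 2030; completed August 25, 2030, before the deadline.
Step 2: the earliest permitted date is 33 days after August 25, 2030 (when first notice of loss is given), i.e. September 27, 2030; done September 30, 2030, after the minimum wait.
Step 3: the earliest permitted date is 36 days after September 30, 2030 (when the sworn proof of loss is submitted), i.e. November 5, 2030; done November 8, 2030 — permitted.
Step 4: the earliest permitted date is 14 days after November 21, 2030 (end of the 13-day objection period, which began when the supporting inventory is provided on November 8, 2030), i.e. December 5, 2030; done December 9, 2030, after the minimum wait.
Step 5: 5 days after December 23, 2030 (end of the 14-day waiting period, which began when the property is made available on December 9, 2030) is December 28, 2030; December 25, 2030 is within that limit.
Step 6: 90 days after December 25, 2030 (when the appraisal demand is filed) is March 25, 2031; March 24, 2031 is within that limit.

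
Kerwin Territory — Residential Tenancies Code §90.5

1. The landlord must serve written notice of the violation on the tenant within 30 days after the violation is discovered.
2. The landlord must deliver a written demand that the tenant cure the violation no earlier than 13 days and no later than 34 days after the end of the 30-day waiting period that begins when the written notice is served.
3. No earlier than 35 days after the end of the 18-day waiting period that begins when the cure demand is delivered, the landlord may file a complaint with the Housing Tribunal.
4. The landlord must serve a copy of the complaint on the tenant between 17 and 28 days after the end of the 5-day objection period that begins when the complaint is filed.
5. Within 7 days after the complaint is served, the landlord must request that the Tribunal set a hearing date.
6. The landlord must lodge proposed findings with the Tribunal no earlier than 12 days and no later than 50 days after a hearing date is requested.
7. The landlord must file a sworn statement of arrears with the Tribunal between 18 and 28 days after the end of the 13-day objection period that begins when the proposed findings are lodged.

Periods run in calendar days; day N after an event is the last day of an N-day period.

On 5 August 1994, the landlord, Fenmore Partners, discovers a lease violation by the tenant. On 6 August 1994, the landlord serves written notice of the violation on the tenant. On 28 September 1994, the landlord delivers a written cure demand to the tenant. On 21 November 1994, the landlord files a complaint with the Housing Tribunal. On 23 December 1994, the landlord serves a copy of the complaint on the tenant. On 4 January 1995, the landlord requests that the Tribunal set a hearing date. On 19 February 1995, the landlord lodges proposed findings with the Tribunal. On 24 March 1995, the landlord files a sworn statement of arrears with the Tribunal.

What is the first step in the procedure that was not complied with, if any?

(1) due by 5 August 1994 + 30 days = 4 September 1994; 6 August 1994 is within that limit.
(2) the permitted window runs from 5 September 1994 + 13 = 18 September 1994 to 5 September 1994 + 34 = 9 October 1994; done 28 September 1994 — within the window.
(3) permitted from 16 October 1994 + 35 days = 20 November 1994 onward; 21 November 1994 is on or after that date.
(4) the permitted window runs from 26 November 1994 + 17 = 13 December 1994 to 26 November 1994 + 28 = 24 December 1994; done 23 December 1994 — within the window.
(5) due by 23 December 1994 + 7 days = 30 December 1994; not done until 4 January 1995, 5 days after the deadline.

Step 5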